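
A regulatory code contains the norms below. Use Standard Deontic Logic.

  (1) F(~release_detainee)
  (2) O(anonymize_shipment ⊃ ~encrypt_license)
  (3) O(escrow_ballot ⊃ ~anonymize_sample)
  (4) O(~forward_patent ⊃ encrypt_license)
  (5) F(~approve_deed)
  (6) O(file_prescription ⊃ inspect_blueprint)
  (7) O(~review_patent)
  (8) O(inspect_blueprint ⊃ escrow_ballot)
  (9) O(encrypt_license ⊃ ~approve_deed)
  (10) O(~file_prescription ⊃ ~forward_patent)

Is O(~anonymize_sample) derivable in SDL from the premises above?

Yes

F(~approve_deed) at premise 5 means O(approve_deed).
The contrapositive of premise 9 (O(encrypt_license ⊃ ~approve_deed)) is O(approve_deed ⊃ ~encrypt_license), and O(approve_deed) is already established, so O(~encrypt_license).
Premise 4, O(~forward_patent ⊃ encrypt_license), contraposes to O(~encrypt_license ⊃ forward_patent); with O(~encrypt_license) we get O(forward_patent).
Premise 10 is O(~file_prescription ⊃ ~forward_patent); contrapositively O(forward_patent ⊃ file_prescription). Since O(forward_patent) holds, K gives O(file_prescription).
From O(file_prescription) and premise 6, O(file_prescription ⊃ inspect_blueprint), we obtain O(inspect_blueprint).
Premise 8 is O(inspect_blueprint ⊃ escrow_ballot); since O(inspect_blueprint), deontic closure gives O(escrow_ballot).
Applying K to premise 3 (O(escrow_ballot ⊃ ~anonymize_sample)) and O(escrow_ballot) yields O(~anonymize_sample).
Premises 1, 2, 7 do not contribute to this derivation.
So O(~anonymize_sample) follows.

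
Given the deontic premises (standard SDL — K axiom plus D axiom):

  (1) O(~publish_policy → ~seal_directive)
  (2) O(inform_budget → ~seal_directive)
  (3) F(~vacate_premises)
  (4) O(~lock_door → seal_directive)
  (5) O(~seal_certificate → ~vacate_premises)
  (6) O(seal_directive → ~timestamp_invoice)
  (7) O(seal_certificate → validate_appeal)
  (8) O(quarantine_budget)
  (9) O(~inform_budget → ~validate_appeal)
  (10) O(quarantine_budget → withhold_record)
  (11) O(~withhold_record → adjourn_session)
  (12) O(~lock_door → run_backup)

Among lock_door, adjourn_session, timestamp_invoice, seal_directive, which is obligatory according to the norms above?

lock_door

Premise 3 is F(~vacate_premises), i.e. O(vacate_premises).
The contrapositive of premise 5 (O(~seal_certificate → ~vacate_premises)) is O(vacate_premises → seal_certificate), and O(vacate_premises) is already established, so O(seal_certificate).
With premise 7, O(seal_certificate → validate_appeal), the K-axiom yields O(validate_appeal).
Premise 9 is O(~inform_budget → ~validate_appeal); contrapositively O(validate_appeal → inform_budget). Since O(validate_appeal) holds, K gives O(inform_budget).
From O(inform_budget) and premise 2, O(inform_budget → ~seal_directive), we obtain O(~seal_directive).
The contrapositive of premise 4 (O(~lock_door → seal_directive)) is O(~seal_directive → lock_door), and O(~seal_directive) is already established, so O(lock_door).
So O(lock_door) holds — lock_door is obligatory. None of the other listed options is made obligatory by any chain of premises.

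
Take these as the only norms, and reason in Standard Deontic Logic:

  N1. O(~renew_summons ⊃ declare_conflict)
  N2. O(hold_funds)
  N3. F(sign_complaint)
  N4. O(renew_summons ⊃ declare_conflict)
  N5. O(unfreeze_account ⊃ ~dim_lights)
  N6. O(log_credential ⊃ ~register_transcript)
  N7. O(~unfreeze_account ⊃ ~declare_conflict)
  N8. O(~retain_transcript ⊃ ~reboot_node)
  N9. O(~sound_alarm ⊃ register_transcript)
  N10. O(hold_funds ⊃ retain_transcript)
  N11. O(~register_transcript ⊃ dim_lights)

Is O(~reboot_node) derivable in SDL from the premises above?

Premise 8 is O(~retain_transcript ⊃ ~reboot_node), but O(~retain_transcript) is not derivable from the premises, so it does not yield O(~reboot_node).
No other premise forces O(~reboot_node). An ideal world satisfying every premise can still have ~reboot_node false, so O(~reboot_node) is not derivable.

No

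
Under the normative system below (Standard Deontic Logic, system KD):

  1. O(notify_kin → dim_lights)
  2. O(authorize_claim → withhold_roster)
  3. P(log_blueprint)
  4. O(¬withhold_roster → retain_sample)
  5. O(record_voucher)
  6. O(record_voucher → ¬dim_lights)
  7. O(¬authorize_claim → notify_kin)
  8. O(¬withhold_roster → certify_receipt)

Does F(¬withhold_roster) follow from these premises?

Yes

Premise 5 gives O(record_voucher).
Applying K to premise 6 (O(record_voucher → ¬dim_lights)) and O(record_voucher) yields O(¬dim_lights).
Premise 1, O(notify_kin → dim_lights), contraposes to O(¬dim_lights → ¬notify_kin); with O(¬dim_lights) we get O(¬notify_kin).
The contrapositive of premise 7 (O(¬authorize_claim → notify_kin)) is O(¬notify_kin → authorize_claim), and O(¬notify_kin) is already established, so O(authorize_claim).
With premise 2, O(authorize_claim → withhold_roster), the K-axiom yields O(withhold_roster).
Premises 3, 4, 8 do not contribute to this derivation.
So O(withhold_roster) holds, i.e. F(¬withhold_roster). The claim follows.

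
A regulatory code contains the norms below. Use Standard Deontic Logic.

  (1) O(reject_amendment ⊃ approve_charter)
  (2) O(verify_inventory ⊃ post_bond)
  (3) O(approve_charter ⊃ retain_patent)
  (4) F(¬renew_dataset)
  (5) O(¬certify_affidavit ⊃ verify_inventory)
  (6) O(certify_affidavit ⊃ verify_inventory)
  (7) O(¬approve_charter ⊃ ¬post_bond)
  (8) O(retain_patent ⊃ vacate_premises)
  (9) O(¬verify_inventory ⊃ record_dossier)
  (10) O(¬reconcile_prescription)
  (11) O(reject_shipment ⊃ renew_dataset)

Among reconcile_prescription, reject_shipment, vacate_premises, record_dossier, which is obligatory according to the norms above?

By case analysis on certify_affidavit: premise 6 gives O(certify_affidavit ⊃ verify_inventory) and premise 5 gives O(¬certify_affidavit ⊃ verify_inventory), so O(verify_inventory) either way.
Premise 2 is O(verify_inventory ⊃ post_bond); since O(verify_inventory), deontic closure gives O(post_bond).
Premise 7, O(¬approve_charter ⊃ ¬post_bond), contraposes to O(post_bond ⊃ approve_charter); with O(post_bond) we get O(approve_charter).
From O(approve_charter) and premise 3, O(approve_charter ⊃ retain_patent), we obtain O(retain_patent).
Premise 8 is O(retain_patent ⊃ vacate_premises); since O(retain_patent), deontic closure gives O(vacate_premises).
So O(vacate_premises) holds — vacate_premises is obligatory. None of the other listed options is made obligatory by any chain of premises.

vacate_premises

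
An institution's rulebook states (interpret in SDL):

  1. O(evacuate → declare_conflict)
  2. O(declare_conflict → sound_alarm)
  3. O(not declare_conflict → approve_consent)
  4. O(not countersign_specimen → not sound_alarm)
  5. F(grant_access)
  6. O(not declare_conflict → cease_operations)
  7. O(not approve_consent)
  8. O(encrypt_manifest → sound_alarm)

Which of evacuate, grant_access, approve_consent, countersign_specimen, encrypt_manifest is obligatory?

Premise 7 states O(not approve_consent) outright.
Premise 3, O(not declare_conflict → approve_consent), contraposes to O(not approve_consent → declare_conflict); with O(not approve_consent) we get O(declare_conflict).
Premise 2 is O(declare_conflict → sound_alarm); since O(declare_conflict), deontic closure gives O(sound_alarm).
The contrapositive of premise 4 (O(not countersign_specimen → not sound_alarm)) is O(sound_alarm → countersign_specimen), and O(sound_alarm) is already established, so O(countersign_specimen).
So O(countersign_specimen) holds — countersign_specimen is obligatory. None of the other listed options is made obligatory by any chain of premises.

countersign_specimen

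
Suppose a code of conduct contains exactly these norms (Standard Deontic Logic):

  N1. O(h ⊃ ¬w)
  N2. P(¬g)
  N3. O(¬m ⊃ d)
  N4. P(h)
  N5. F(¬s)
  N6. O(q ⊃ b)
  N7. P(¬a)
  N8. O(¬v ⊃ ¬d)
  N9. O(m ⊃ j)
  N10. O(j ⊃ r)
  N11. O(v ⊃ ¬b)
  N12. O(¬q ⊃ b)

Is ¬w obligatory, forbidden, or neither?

Neither

Premise 1 is O(h ⊃ ¬w), but O(h) is not derivable from the premises (the permission P(h) asserts only ¬O(¬h), not O(h)), so it does not yield O(¬w).
No premise or chain of K-axiom applications forces O(¬w), and none forces O(w). So ¬w is neither obligatory nor forbidden under these norms.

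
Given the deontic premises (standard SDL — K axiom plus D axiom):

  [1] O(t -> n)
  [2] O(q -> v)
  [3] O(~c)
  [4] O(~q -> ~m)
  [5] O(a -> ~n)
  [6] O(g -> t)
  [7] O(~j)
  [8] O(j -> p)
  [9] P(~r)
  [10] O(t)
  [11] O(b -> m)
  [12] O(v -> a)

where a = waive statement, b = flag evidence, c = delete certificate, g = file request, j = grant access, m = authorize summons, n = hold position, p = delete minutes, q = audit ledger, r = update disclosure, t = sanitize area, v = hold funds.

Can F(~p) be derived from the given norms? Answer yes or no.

No

Premise 8 is O(j -> p), but O(j) is not derivable from the premises, so it does not yield O(p).
No other premise forces O(p). An ideal world satisfying every premise can still have ~p true, so F(~p) is not derivable.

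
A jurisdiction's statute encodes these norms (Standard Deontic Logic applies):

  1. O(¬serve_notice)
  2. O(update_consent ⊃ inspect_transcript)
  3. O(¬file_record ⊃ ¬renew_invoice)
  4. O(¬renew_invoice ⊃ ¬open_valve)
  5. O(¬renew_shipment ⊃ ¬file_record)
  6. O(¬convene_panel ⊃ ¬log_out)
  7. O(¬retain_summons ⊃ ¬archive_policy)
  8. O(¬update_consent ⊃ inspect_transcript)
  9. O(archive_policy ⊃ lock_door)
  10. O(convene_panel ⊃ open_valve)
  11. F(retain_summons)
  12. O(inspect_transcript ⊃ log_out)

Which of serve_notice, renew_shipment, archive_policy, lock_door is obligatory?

renew_shipment

Premises 2 and 8 are O(update_consent ⊃ inspect_transcript) and O(¬update_consent ⊃ inspect_transcript); every ideal world satisfies update_consent or ¬update_consent, so in either case inspect_transcript holds — hence O(inspect_transcript).
Premise 12 is O(inspect_transcript ⊃ log_out); since O(inspect_transcript), deontic closure gives O(log_out).
Premise 6 is O(¬convene_panel ⊃ ¬log_out); contrapositively O(log_out ⊃ convene_panel). Since O(log_out) holds, K gives O(convene_panel).
With premise 10, O(convene_panel ⊃ open_valve), the K-axiom yields O(open_valve).
The contrapositive of premise 4 (O(¬renew_invoice ⊃ ¬open_valve)) is O(open_valve ⊃ renew_invoice), and O(open_valve) is already established, so O(renew_invoice).
Premise 3, O(¬file_record ⊃ ¬renew_invoice), contraposes to O(renew_invoice ⊃ file_record); with O(renew_invoice) we get O(file_record).
Premise 5 is O(¬renew_shipment ⊃ ¬file_record); contrapositively O(file_record ⊃ renew_shipment). Since O(file_record) holds, K gives O(renew_shipment).
So O(renew_shipment) holds — renew_shipment is obligatory. None of the other listed options is made obligatory by any chain of premises.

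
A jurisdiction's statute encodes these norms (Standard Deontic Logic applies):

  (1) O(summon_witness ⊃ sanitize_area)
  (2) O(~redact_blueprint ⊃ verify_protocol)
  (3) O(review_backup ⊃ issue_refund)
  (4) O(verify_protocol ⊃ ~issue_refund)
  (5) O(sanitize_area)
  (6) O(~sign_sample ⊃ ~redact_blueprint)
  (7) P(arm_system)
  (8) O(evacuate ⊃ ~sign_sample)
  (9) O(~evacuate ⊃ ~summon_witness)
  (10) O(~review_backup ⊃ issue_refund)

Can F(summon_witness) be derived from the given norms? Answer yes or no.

Yes

Premises 10 and 3 cover both cases: O(~review_backup ⊃ issue_refund) and O(review_backup ⊃ issue_refund). Since ~review_backup ∨ review_backup is a tautology, O(issue_refund) follows.
Premise 4, O(verify_protocol ⊃ ~issue_refund), contraposes to O(issue_refund ⊃ ~verify_protocol); with O(issue_refund) we get O(~verify_protocol).
The contrapositive of premise 2 (O(~redact_blueprint ⊃ verify_protocol)) is O(~verify_protocol ⊃ redact_blueprint), and O(~verify_protocol) is already established, so O(redact_blueprint).
Premise 6, O(~sign_sample ⊃ ~redact_blueprint), contraposes to O(redact_blueprint ⊃ sign_sample); with O(redact_blueprint) we get O(sign_sample).
Premise 8 is O(evacuate ⊃ ~sign_sample); contrapositively O(sign_sample ⊃ ~evacuate). Since O(sign_sample) holds, K gives O(~evacuate).
From O(~evacuate) and premise 9, O(~evacuate ⊃ ~summon_witness), we obtain O(~summon_witness).
Premises 1, 5, 7 do not contribute to this derivation.
So O(~summon_witness) holds, i.e. F(summon_witness). The claim follows.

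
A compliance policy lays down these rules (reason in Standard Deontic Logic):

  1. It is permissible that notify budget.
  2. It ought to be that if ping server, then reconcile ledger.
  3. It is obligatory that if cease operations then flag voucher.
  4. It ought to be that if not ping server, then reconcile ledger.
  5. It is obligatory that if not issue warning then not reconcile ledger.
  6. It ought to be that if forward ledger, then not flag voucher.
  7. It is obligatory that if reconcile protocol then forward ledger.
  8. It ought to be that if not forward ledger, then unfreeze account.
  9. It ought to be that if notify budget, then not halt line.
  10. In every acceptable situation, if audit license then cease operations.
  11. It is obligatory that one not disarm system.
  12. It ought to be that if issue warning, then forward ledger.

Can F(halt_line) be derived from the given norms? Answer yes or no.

No

Premise 9 is O(notify_budget → ¬halt_line), but O(notify_budget) is not derivable from the premises (the permission P(notify_budget) asserts only ¬O(¬notify_budget), not O(notify_budget)), so it does not yield O(¬halt_line).
No other premise forces O(¬halt_line). An ideal world satisfying every premise can still have halt_line true, so F(halt_line) is not derivable.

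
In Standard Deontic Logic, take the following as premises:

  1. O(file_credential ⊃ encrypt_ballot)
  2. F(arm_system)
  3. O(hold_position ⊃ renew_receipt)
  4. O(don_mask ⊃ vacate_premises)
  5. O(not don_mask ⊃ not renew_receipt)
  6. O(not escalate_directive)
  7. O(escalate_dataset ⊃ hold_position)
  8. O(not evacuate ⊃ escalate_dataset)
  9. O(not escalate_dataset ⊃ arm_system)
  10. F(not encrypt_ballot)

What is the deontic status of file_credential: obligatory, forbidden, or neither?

Premise 1 is O(file_credential ⊃ encrypt_ballot); even if O(encrypt_ballot) held, inferring O(file_credential) would be affirming the consequent — invalid.
No premise or chain of K-axiom applications forces O(file_credential), and none forces O(not file_credential). So file_credential is neither obligatory nor forbidden under these norms.

Neither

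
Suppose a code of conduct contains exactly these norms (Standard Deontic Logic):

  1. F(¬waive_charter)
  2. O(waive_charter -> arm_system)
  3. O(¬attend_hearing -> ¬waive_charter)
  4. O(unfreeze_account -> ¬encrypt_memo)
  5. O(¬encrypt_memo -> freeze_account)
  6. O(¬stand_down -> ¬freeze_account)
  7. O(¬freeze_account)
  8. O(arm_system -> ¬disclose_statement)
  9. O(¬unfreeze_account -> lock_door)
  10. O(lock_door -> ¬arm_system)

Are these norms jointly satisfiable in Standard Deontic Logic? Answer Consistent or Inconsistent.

Inconsistent

From premise 7 we have O(¬freeze_account).
Premise 5 is O(¬encrypt_memo -> freeze_account); contrapositively O(¬freeze_account -> encrypt_memo). Since O(¬freeze_account) holds, K gives O(encrypt_memo).
Premise 4 is O(unfreeze_account -> ¬encrypt_memo); contrapositively O(encrypt_memo -> ¬unfreeze_account). Since O(encrypt_memo) holds, K gives O(¬unfreeze_account).
Premise 9 is O(¬unfreeze_account -> lock_door); since O(¬unfreeze_account), deontic closure gives O(lock_door).
With premise 10, O(lock_door -> ¬arm_system), the K-axiom yields O(¬arm_system).
Premise 2 is O(waive_charter -> arm_system); contrapositively O(¬arm_system -> ¬waive_charter). Since O(¬arm_system) holds, K gives O(¬waive_charter).
But premise 1, F(¬waive_charter), means O(waive_charter).
We now have both O(¬waive_charter) and O(waive_charter) — waive_charter is simultaneously obligatory and forbidden, violating the D-axiom.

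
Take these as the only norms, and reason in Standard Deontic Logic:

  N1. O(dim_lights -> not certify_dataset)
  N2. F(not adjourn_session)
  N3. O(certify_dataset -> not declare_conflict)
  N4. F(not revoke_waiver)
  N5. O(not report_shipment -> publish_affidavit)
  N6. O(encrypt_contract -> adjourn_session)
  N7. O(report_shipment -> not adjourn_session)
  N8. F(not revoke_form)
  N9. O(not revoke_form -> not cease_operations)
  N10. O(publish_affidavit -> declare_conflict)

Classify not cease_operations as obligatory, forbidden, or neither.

Premise 9 is O(not revoke_form -> not cease_operations), but O(not revoke_form) is not derivable from the premises, so it does not yield O(not cease_operations).
No premise or chain of K-axiom applications forces O(not cease_operations), and none forces O(cease_operations). So not cease_operations is neither obligatory nor forbidden under these norms.

Neither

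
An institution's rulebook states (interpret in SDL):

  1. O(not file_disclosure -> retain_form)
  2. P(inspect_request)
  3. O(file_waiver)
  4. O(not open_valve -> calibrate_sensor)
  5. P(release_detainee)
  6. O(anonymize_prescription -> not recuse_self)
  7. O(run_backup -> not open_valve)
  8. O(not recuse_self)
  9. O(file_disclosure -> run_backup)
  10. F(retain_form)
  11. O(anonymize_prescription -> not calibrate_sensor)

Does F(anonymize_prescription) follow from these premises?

Premise 10 is F(retain_form), i.e. O(not retain_form).
The contrapositive of premise 1 (O(not file_disclosure -> retain_form)) is O(not retain_form -> file_disclosure), and O(not retain_form) is already established, so O(file_disclosure).
From O(file_disclosure) and premise 9, O(file_disclosure -> run_backup), we obtain O(run_backup).
Premise 7 is O(run_backup -> not open_valve); since O(run_backup), deontic closure gives O(not open_valve).
Premise 4 is O(not open_valve -> calibrate_sensor); since O(not open_valve), deontic closure gives O(calibrate_sensor).
The contrapositive of premise 11 (O(anonymize_prescription -> not calibrate_sensor)) is O(calibrate_sensor -> not anonymize_prescription), and O(calibrate_sensor) is already established, so O(not anonymize_prescription).
Premises 2, 3, 5, 6, 8 do not contribute to this derivation.
So O(not anonymize_prescription) holds, i.e. F(anonymize_prescription). The claim follows.

Yes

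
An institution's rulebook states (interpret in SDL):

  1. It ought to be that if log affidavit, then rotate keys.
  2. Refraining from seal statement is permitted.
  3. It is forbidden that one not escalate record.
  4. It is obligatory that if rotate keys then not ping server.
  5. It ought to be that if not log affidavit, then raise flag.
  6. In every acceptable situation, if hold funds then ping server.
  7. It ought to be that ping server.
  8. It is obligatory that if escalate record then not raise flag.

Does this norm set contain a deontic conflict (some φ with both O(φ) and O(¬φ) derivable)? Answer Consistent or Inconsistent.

Inconsistent

Premise 7 states O(ping_server) outright.
The contrapositive of premise 4 (O(rotate_keys → ¬ping_server)) is O(ping_server → ¬rotate_keys), and O(ping_server) is already established, so O(¬rotate_keys).
Premise 1, O(log_affidavit → rotate_keys), contraposes to O(¬rotate_keys → ¬log_affidavit); with O(¬rotate_keys) we get O(¬log_affidavit).
From O(¬log_affidavit) and premise 5, O(¬log_affidavit → raise_flag), we obtain O(raise_flag).
Premise 8, O(escalate_record → ¬raise_flag), contraposes to O(raise_flag → ¬escalate_record); with O(raise_flag) we get O(¬escalate_record).
However, F(¬escalate_record) at premise 3 amounts to O(escalate_record).
We now have both O(¬escalate_record) and O(escalate_record) — escalate_record is simultaneously obligatory and forbidden, violating the D-axiom.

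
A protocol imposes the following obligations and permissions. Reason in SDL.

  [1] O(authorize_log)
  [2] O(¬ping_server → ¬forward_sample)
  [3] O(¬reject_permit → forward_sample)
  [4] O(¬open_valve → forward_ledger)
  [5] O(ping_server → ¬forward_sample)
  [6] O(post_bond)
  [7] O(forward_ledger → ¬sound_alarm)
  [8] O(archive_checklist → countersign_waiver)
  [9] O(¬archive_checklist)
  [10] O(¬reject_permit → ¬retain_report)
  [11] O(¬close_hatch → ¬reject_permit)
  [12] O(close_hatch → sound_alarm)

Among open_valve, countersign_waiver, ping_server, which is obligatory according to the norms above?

Premises 5 and 2 cover both cases: O(ping_server → ¬forward_sample) and O(¬ping_server → ¬forward_sample). Since ping_server ∨ ¬ping_server is a tautology, O(¬forward_sample) follows.
Premise 3 is O(¬reject_permit → forward_sample); contrapositively O(¬forward_sample → reject_permit). Since O(¬forward_sample) holds, K gives O(reject_permit).
Premise 11, O(¬close_hatch → ¬reject_permit), contraposes to O(reject_permit → close_hatch); with O(reject_permit) we get O(close_hatch).
From O(close_hatch) and premise 12, O(close_hatch → sound_alarm), we obtain O(sound_alarm).
The contrapositive of premise 7 (O(forward_ledger → ¬sound_alarm)) is O(sound_alarm → ¬forward_ledger), and O(sound_alarm) is already established, so O(¬forward_ledger).
The contrapositive of premise 4 (O(¬open_valve → forward_ledger)) is O(¬forward_ledger → open_valve), and O(¬forward_ledger) is already established, so O(open_valve).
So O(open_valve) holds — open_valve is obligatory. None of the other listed options is made obligatory by any chain of premises.

open_valve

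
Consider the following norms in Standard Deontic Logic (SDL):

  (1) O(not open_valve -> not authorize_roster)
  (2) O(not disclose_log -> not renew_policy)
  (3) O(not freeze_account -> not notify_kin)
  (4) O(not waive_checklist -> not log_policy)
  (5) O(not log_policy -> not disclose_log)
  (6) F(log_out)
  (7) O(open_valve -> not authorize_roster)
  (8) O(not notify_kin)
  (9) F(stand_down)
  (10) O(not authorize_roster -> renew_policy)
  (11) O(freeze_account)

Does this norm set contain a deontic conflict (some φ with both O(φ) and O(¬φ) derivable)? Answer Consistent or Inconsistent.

Consistent

Premise 3 is O(not freeze_account -> not notify_kin); even if O(not notify_kin) held, inferring O(not freeze_account) would be affirming the consequent — invalid.
So O(not freeze_account) is not derivable, and the apparent clash with O(freeze_account) does not arise.
A world satisfying every obligation exists (e.g. authorize_roster=false, disclose_log=true, freeze_account=true, log_out=false, log_policy=true, notify_kin=false, open_valve=false, renew_policy=true, stand_down=false, waive_checklist=true); no atom is both obligatory and forbidden, so the set is consistent.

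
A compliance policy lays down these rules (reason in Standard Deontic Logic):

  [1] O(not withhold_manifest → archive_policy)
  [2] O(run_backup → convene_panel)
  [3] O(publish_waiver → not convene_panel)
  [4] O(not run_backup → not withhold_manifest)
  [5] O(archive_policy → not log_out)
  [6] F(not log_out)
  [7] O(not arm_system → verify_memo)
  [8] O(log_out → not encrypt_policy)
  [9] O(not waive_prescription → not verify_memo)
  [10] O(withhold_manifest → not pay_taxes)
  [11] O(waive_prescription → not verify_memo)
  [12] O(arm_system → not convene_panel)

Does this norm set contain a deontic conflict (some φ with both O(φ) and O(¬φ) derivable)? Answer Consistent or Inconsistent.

Inconsistent

Premises 9 and 11 are O(not waive_prescription → not verify_memo) and O(waive_prescription → not verify_memo); every ideal world satisfies not waive_prescription or waive_prescription, so in either case not verify_memo holds — hence O(not verify_memo).
The contrapositive of premise 7 (O(not arm_system → verify_memo)) is O(not verify_memo → arm_system), and O(not verify_memo) is already established, so O(arm_system).
From O(arm_system) and premise 12, O(arm_system → not convene_panel), we obtain O(not convene_panel).
Premise 2 is O(run_backup → convene_panel); contrapositively O(not convene_panel → not run_backup). Since O(not convene_panel) holds, K gives O(not run_backup).
Applying K to premise 4 (O(not run_backup → not withhold_manifest)) and O(not run_backup) yields O(not withhold_manifest).
Premise 1 is O(not withhold_manifest → archive_policy); since O(not withhold_manifest), deontic closure gives O(archive_policy).
With premise 5, O(archive_policy → not log_out), the K-axiom yields O(not log_out).
But premise 6, F(not log_out), means O(log_out).
We now have both O(not log_out) and O(log_out) — log_out is simultaneously obligatory and forbidden, violating the D-axiom.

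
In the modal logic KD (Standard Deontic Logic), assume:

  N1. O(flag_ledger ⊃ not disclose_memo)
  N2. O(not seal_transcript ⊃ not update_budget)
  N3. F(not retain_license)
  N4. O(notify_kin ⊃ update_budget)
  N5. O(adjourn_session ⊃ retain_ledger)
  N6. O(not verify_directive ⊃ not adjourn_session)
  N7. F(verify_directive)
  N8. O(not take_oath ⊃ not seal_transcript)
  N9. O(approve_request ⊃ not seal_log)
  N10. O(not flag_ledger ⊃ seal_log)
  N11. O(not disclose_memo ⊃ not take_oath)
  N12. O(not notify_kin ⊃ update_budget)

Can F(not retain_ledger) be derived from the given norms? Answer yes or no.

Premise 5 is O(adjourn_session ⊃ retain_ledger), but O(adjourn_session) is not derivable from the premises, so it does not yield O(retain_ledger).
No other premise forces O(retain_ledger). An ideal world satisfying every premise can still have not retain_ledger true, so F(not retain_ledger) is not derivable.

No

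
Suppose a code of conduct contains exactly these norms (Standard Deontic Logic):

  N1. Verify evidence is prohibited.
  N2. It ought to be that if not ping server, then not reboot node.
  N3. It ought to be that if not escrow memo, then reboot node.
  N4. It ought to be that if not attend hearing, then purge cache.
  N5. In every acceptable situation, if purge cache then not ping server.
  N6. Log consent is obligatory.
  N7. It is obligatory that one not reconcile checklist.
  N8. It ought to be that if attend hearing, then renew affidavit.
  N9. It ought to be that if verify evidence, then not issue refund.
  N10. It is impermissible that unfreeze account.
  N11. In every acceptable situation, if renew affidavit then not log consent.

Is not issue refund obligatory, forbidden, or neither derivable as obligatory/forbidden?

Premise 9 is O(verify_evidence → ¬issue_refund), but O(verify_evidence) is not derivable from the premises, so it does not yield O(¬issue_refund).
No premise or chain of K-axiom applications forces O(¬issue_refund), and none forces O(issue_refund). So ¬issue_refund is neither obligatory nor forbidden under these norms.

Neither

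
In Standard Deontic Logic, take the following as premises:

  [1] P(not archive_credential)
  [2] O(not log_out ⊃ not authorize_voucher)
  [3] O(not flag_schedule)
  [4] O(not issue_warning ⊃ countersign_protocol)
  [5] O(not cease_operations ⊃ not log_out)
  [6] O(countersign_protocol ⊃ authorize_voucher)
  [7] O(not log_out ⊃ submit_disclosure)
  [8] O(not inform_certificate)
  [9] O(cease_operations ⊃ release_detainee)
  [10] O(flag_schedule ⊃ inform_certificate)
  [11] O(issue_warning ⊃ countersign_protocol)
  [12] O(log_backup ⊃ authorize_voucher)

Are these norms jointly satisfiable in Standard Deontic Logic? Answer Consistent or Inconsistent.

Consistent

Premise 10 is O(flag_schedule ⊃ inform_certificate), but O(flag_schedule) is not derivable from the premises, so it does not yield O(inform_certificate).
So O(inform_certificate) is not derivable, and the apparent clash with O(not inform_certificate) does not arise.
A world satisfying every obligation exists (e.g. archive_credential=false, authorize_voucher=true, cease_operations=true, countersign_protocol=true, flag_schedule=false, inform_certificate=false, issue_warning=false, log_backup=false, log_out=true, release_detainee=true, submit_disclosure=false); no atom is both obligatory and forbidden, so the set is consistent.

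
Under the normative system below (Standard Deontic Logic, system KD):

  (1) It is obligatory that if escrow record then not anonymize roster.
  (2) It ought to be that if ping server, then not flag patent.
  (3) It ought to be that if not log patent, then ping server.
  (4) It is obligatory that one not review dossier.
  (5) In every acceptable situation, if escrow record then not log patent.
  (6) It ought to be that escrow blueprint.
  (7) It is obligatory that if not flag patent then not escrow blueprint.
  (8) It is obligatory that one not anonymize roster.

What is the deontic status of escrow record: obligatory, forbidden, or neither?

Forbidden

From premise 6 we have O(escrow_blueprint).
Premise 7, O(¬flag_patent → ¬escrow_blueprint), contraposes to O(escrow_blueprint → flag_patent); with O(escrow_blueprint) we get O(flag_patent).
The contrapositive of premise 2 (O(ping_server → ¬flag_patent)) is O(flag_patent → ¬ping_server), and O(flag_patent) is already established, so O(¬ping_server).
Premise 3 is O(¬log_patent → ping_server); contrapositively O(¬ping_server → log_patent). Since O(¬ping_server) holds, K gives O(log_patent).
Premise 5 is O(escrow_record → ¬log_patent); contrapositively O(log_patent → ¬escrow_record). Since O(log_patent) holds, K gives O(¬escrow_record).
Premises 1, 4, 8 do not contribute to this derivation.
Thus O(¬escrow_record), which is F(escrow_record): escrow_record is forbidden.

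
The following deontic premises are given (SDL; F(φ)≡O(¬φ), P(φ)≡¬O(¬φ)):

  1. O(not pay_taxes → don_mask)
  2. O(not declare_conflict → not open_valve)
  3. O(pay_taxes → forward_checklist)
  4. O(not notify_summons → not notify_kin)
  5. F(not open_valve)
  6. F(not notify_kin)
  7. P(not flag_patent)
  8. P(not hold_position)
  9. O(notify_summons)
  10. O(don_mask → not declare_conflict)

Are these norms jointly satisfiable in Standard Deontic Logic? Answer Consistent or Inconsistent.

Premise 4 is O(not notify_summons → not notify_kin), but O(not notify_summons) is not derivable from the premises, so it does not yield O(not notify_kin).
So O(not notify_kin) is not derivable, and the apparent clash with O(notify_kin) does not arise.
A world satisfying every obligation exists (e.g. declare_conflict=true, don_mask=false, flag_patent=false, forward_checklist=true, hold_position=false, notify_kin=true, notify_summons=true, open_valve=true, pay_taxes=true); no atom is both obligatory and forbidden, so the set is consistent.

Consistent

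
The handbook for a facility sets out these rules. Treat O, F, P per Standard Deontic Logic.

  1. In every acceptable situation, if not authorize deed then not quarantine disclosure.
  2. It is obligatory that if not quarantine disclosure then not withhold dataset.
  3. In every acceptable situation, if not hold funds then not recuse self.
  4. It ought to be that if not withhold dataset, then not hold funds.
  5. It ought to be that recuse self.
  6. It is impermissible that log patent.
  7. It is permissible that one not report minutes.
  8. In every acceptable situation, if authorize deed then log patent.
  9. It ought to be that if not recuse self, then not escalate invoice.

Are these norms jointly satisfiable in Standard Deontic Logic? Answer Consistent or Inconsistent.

Premise 5 states O(recuse_self) outright.
Premise 3, O(¬hold_funds → ¬recuse_self), contraposes to O(recuse_self → hold_funds); with O(recuse_self) we get O(hold_funds).
Premise 4 is O(¬withhold_dataset → ¬hold_funds); contrapositively O(hold_funds → withhold_dataset). Since O(hold_funds) holds, K gives O(withhold_dataset).
Premise 2 is O(¬quarantine_disclosure → ¬withhold_dataset); contrapositively O(withhold_dataset → quarantine_disclosure). Since O(withhold_dataset) holds, K gives O(quarantine_disclosure).
The contrapositive of premise 1 (O(¬authorize_deed → ¬quarantine_disclosure)) is O(quarantine_disclosure → authorize_deed), and O(quarantine_disclosure) is already established, so O(authorize_deed).
Applying K to premise 8 (O(authorize_deed → log_patent)) and O(authorize_deed) yields O(log_patent).
Yet premise 6 is F(log_patent), i.e. O(¬log_patent).
We now have both O(log_patent) and O(¬log_patent) — log_patent is simultaneously obligatory and forbidden, violating the D-axiom.

Inconsistent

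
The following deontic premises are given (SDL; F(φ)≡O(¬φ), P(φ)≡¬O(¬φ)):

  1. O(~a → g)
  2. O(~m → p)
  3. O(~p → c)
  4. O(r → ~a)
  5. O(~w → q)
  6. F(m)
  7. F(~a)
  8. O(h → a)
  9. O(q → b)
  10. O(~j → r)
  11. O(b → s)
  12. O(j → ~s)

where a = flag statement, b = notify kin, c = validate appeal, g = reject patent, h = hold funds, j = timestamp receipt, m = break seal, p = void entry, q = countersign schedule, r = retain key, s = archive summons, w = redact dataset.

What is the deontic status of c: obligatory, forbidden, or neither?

Premise 3 is O(~p → c), but O(~p) is not derivable from the premises, so it does not yield O(c).
No premise or chain of K-axiom applications forces O(c), and none forces O(~c). So c is neither obligatory nor forbidden under these norms.

Neither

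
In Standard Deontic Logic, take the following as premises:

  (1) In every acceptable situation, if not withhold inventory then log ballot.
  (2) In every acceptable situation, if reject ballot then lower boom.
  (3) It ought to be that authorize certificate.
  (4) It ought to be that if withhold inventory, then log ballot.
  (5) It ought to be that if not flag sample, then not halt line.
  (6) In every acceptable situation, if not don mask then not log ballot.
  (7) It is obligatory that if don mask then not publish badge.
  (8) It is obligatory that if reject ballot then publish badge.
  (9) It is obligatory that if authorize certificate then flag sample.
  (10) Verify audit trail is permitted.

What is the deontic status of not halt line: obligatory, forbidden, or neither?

Neither

Premise 5 is O(¬flag_sample → ¬halt_line), but O(¬flag_sample) is not derivable from the premises, so it does not yield O(¬halt_line).
No premise or chain of K-axiom applications forces O(¬halt_line), and none forces O(halt_line). So ¬halt_line is neither obligatory nor forbidden under these norms.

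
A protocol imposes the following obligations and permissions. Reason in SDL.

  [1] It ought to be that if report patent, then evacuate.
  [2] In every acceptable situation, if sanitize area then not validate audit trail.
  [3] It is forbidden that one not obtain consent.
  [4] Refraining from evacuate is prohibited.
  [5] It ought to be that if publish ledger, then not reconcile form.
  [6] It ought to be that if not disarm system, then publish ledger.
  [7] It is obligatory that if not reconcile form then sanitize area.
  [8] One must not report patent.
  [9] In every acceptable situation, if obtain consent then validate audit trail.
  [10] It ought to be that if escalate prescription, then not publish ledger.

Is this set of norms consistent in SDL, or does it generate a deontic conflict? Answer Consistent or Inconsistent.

Consistent

Premise 1 is O(report_patent → evacuate); even if O(evacuate) held, inferring O(report_patent) would be affirming the consequent — invalid.
So O(report_patent) is not derivable, and the apparent clash with O(¬report_patent) does not arise.
A world satisfying every obligation exists (e.g. disarm_system=true, escalate_prescription=false, evacuate=true, obtain_consent=true, publish_ledger=false, reconcile_form=true, report_patent=false, sanitize_area=false, validate_audit_trail=true); no atom is both obligatory and forbidden, so the set is consistent.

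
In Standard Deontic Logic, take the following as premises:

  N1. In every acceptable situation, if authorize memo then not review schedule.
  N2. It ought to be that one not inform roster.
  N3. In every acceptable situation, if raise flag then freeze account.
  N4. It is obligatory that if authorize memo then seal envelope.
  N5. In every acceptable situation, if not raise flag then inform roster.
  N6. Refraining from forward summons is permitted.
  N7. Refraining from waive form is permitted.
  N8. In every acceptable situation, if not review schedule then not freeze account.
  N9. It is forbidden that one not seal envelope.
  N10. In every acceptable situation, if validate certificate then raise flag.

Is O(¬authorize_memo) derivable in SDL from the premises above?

Premise 2 states O(¬inform_roster) outright.
Premise 5 is O(¬raise_flag → inform_roster); contrapositively O(¬inform_roster → raise_flag). Since O(¬inform_roster) holds, K gives O(raise_flag).
With premise 3, O(raise_flag → freeze_account), the K-axiom yields O(freeze_account).
Premise 8, O(¬review_schedule → ¬freeze_account), contraposes to O(freeze_account → review_schedule); with O(freeze_account) we get O(review_schedule).
Premise 1 is O(authorize_memo → ¬review_schedule); contrapositively O(review_schedule → ¬authorize_memo). Since O(review_schedule) holds, K gives O(¬authorize_memo).
Premises 4, 6, 7, 9, 10 do not contribute to this derivation.
So O(¬authorize_memo) follows.

Yes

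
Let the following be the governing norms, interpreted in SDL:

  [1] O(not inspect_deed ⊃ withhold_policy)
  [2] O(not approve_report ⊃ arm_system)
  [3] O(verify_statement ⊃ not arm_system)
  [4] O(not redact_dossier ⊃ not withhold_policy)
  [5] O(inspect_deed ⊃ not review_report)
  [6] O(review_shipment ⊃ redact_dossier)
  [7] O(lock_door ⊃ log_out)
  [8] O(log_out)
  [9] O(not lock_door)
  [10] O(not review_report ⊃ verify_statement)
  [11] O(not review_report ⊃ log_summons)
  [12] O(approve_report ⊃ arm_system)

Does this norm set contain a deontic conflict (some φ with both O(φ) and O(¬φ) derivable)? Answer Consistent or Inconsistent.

Consistent

Premise 7 is O(lock_door ⊃ log_out); even if O(log_out) held, inferring O(lock_door) would be affirming the consequent — invalid.
So O(lock_door) is not derivable, and the apparent clash with O(not lock_door) does not arise.
A world satisfying every obligation exists (e.g. approve_report=false, arm_system=true, inspect_deed=false, lock_door=false, log_out=true, log_summons=false, redact_dossier=true, review_report=true, review_shipment=false, verify_statement=false, withhold_policy=true); no atom is both obligatory and forbidden, so the set is consistent.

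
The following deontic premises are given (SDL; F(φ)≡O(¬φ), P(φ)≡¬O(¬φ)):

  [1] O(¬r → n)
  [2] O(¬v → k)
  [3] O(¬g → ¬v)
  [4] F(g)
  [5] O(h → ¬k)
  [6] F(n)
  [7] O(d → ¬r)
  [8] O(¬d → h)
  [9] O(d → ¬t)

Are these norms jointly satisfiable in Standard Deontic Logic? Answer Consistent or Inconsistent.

Inconsistent

Premise 6 is F(n), i.e. O(¬n).
The contrapositive of premise 1 (O(¬r → n)) is O(¬n → r), and O(¬n) is already established, so O(r).
Premise 7 is O(d → ¬r); contrapositively O(r → ¬d). Since O(r) holds, K gives O(¬d).
Premise 8 is O(¬d → h); since O(¬d), deontic closure gives O(h).
Premise 5 is O(h → ¬k); since O(h), deontic closure gives O(¬k).
The contrapositive of premise 2 (O(¬v → k)) is O(¬k → v), and O(¬k) is already established, so O(v).
The contrapositive of premise 3 (O(¬g → ¬v)) is O(v → g), and O(v) is already established, so O(g).
However, F(g) at premise 4 amounts to O(¬g).
We now have both O(g) and O(¬g) — g is simultaneously obligatory and forbidden, violating the D-axiom.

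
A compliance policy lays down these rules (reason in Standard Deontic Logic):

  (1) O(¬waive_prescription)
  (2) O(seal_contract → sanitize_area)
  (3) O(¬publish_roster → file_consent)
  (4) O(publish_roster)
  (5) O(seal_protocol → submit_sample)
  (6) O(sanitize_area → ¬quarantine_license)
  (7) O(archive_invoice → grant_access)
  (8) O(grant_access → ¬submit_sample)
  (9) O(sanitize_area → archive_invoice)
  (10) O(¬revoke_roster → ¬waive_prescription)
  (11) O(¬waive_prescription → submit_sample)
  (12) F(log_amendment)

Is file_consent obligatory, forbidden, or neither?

Neither

Premise 3 is O(¬publish_roster → file_consent), but O(¬publish_roster) is not derivable from the premises, so it does not yield O(file_consent).
No premise or chain of K-axiom applications forces O(file_consent), and none forces O(¬file_consent). So file_consent is neither obligatory nor forbidden under these norms.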